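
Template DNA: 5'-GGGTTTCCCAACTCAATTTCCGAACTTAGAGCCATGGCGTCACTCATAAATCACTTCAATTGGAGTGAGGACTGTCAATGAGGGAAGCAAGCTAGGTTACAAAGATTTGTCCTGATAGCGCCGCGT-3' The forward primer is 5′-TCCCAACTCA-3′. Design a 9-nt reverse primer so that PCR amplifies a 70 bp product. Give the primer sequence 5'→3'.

The forward primer binds at positions 6–15, so a 70 bp product ends at position 6 + 70 − 1 = 75.
The reverse primer anneals to the top strand over positions 67–75, i.e. to GAGGACTGT.
Its sequence written 5'→3' is the reverse complement: ACAGTCCTC.

5'-ACAGTCCTC-3'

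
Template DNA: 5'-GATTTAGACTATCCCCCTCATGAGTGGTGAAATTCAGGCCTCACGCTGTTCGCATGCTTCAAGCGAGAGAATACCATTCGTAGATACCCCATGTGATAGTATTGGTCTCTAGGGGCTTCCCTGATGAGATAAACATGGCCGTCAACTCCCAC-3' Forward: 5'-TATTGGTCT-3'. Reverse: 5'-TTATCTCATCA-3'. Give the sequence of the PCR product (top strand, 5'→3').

Forward primer TATTGGTCT is found on the top strand at positions 100–108.
Reverse complement of the reverse primer: TGATGAGATAA. This occurs on the top strand at positions 122–132.
The product is the template from position 100 through 132 (33 bp).

5'-TATTGGTCTCTAGGGGCTTCCCTGATGAGATAA-3'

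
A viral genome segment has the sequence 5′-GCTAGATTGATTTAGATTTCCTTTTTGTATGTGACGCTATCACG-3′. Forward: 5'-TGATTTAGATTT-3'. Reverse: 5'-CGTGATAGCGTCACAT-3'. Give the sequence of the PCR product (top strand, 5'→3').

Scanning the template, TGATTTAGATTT occurs at positions 8–19; this primer anneals to the bottom strand there with its 3' end pointing downstream.
The reverse primer's reverse complement is ATGTGACGCTATCACG, which matches the template at positions 29–44.
The product is the template from position 8 through 44 (37 bp).

5'-TGATTTAGATTTCCTTTTTGTATGTGACGCTATCACG-3'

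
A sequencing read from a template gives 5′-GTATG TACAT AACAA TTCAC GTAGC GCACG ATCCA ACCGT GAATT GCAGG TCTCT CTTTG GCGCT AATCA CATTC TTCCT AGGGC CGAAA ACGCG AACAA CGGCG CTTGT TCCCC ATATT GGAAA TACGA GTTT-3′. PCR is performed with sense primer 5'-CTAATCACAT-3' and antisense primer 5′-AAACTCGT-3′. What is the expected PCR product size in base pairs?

71 bp

Forward primer CTAATCACAT is found on the top strand at positions 64–73.
Taking the reverse complement of AAACTCGT gives ACGAGTTT, found at positions 127–134 on the template; the primer anneals here to the top strand with its 3' end pointing upstream.
Product length = (reverse-primer end) − (forward-primer start) + 1 = 134 − 64 + 1 = 71 bp.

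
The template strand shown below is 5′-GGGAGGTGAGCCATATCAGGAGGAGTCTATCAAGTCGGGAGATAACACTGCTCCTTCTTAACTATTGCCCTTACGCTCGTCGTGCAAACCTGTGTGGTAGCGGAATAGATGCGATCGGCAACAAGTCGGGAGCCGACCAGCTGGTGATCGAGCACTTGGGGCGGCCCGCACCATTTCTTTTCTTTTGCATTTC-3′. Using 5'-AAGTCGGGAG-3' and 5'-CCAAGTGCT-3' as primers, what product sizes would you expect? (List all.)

128 bp, 37 bp

The forward primer AAGTCGGGAG matches the top strand at positions 32–41, 123–132.
The reverse primer's reverse complement is AGCACTTGG, matching at positions 151–159.
Each forward site pairs with the reverse site to give a product ending at position 159: sizes 128, 37 bp.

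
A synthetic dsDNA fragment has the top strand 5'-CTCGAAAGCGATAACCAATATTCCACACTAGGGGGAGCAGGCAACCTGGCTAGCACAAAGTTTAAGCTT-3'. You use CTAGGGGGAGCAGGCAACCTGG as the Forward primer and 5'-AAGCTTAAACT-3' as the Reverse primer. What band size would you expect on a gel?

42 bp

The forward primer matches the template at positions 28–49.
Reverse complement of the reverse primer: AGTTTAAGCTT. This occurs on the top strand at positions 59–69.
Amplicon spans positions 28–69: 42 bp.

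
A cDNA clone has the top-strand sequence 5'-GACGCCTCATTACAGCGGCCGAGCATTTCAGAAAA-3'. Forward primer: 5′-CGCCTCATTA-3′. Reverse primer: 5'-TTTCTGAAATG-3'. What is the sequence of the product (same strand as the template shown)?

Forward primer CGCCTCATTA is found on the top strand at positions 3–12.
Taking the reverse complement of TTTCTGAAATG gives CATTTCAGAAA, found at positions 24–34 on the template; the primer anneals here to the top strand with its 3' end pointing upstream.
The product is the template from position 3 through 34 (32 bp).

5'-CGCCTCATTACAGCGGCCGAGCATTTCAGAAA-3'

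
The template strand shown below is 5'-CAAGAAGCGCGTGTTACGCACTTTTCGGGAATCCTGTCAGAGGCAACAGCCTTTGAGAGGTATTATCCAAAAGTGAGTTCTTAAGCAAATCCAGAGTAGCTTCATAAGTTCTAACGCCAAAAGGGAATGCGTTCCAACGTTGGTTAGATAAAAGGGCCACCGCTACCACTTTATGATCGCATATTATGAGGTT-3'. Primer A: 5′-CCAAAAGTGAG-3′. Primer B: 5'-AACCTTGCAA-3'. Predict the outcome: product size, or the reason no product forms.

Primer B (AACCTTGCAA) does not match the top strand, and its reverse complement TTGCAAGGTT does not match either.
With no annealing site for primer B, no amplification occurs.

No product — primer B has no binding site in the template.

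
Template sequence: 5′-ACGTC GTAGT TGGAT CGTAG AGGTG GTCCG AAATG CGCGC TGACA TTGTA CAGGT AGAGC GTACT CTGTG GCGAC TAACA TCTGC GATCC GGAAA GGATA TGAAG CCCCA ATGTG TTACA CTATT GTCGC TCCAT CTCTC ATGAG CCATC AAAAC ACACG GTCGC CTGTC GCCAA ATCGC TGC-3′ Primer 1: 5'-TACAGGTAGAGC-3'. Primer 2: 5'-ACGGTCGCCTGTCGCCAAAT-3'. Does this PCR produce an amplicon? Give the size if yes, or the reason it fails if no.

Primer 1 (TACAGGTAGAGC) matches the top strand at positions 49–60 (3' end points downstream).
Primer 2 (ACGGTCGCCTGTCGCCAAAT) also matches the top strand directly, at positions 158–177 — its reverse complement ATTTGGCGACAGGCGACCGT is not present.
Both primers anneal to the bottom strand with 3' ends pointing the same way, so neither can prime synthesis back toward the other.

No product — both primers anneal to the same strand and extend in the same direction.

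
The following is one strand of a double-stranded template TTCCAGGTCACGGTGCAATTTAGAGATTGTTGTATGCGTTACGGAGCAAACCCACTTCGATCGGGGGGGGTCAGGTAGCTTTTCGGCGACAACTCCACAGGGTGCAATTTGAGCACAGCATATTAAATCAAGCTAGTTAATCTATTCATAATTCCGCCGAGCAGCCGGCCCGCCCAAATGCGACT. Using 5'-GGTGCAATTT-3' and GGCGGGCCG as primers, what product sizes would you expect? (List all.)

The forward primer GGTGCAATTT matches the top strand at positions 12–21, 101–110.
The reverse primer's reverse complement is CGGCCCGCC, matching at positions 166–174.
Each forward site pairs with the reverse site to give a product ending at position 174: sizes 163, 74 bp.

163 bp, 74 bp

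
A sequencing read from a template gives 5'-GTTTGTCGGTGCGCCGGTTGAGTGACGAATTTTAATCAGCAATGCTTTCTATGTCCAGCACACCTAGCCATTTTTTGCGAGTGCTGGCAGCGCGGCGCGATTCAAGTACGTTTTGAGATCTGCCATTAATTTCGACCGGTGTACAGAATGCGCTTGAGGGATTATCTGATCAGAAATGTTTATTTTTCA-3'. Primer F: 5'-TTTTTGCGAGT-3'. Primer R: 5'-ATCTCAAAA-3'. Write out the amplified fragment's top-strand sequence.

5'-TTTTTGCGAGTGCTGGCAGCGCGGCGCGATTCAAGTACGTTTTGAGAT-3'

Scanning the template, TTTTTGCGAGT occurs at positions 72–82; this primer anneals to the bottom strand there with its 3' end pointing downstream.
Taking the reverse complement of ATCTCAAAA gives TTTTGAGAT, found at positions 111–119 on the template; the primer anneals here to the top strand with its 3' end pointing upstream.
The product is the template from position 72 through 119 (48 bp).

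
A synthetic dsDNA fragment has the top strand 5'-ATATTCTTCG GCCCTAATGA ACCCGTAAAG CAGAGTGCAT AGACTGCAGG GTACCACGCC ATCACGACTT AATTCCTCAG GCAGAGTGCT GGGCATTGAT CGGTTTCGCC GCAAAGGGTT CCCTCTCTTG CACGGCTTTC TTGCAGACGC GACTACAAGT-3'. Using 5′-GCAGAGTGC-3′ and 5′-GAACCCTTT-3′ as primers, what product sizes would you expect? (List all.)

The forward primer GCAGAGTGC matches the top strand at positions 30–38, 81–89.
The reverse primer's reverse complement is AAAGGGTTC, matching at positions 113–121.
Each forward site pairs with the reverse site to give a product ending at position 121: sizes 92, 41 bp.

92 bp, 41 bp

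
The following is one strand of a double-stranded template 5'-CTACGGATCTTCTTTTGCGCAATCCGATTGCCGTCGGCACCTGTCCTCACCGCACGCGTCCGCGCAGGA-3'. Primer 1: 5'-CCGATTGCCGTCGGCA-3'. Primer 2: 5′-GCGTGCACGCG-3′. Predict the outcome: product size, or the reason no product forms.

No product — primer 2 has no binding site in the template.

Primer 2 (GCGTGCACGCG) does not match the top strand, and its reverse complement CGCGTGCACGC does not match either.
With no annealing site for primer 2, no amplification occurs.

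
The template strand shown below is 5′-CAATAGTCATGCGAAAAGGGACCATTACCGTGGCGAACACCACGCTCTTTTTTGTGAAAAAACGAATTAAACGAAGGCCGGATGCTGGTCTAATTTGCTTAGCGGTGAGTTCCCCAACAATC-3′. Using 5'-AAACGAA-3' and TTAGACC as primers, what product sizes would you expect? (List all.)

The forward primer AAACGAA matches the top strand at positions 60–66, 69–75.
The reverse primer's reverse complement is GGTCTAA, matching at positions 87–93.
Each forward site pairs with the reverse site to give a product ending at position 93: sizes 34, 25 bp.

34 bp, 25 bp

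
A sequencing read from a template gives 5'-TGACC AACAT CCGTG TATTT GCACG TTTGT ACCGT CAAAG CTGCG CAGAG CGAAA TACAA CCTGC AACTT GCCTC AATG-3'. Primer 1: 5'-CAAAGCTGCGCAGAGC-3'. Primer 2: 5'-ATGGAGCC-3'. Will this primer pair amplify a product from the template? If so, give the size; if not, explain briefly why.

No product — primer 2 has no binding site in the template.

Primer 2 (ATGGAGCC) does not match the top strand, and its reverse complement GGCTCCAT does not match either.
With no annealing site for primer 2, no amplification occurs.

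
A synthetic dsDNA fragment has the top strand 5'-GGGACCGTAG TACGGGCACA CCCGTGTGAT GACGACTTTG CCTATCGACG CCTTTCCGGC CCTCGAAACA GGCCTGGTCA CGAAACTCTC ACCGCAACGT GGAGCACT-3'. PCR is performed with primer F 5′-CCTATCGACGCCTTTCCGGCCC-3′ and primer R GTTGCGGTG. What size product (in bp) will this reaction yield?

Scanning the template, CCTATCGACGCCTTTCCGGCCC occurs at positions 41–62; this primer anneals to the bottom strand there with its 3' end pointing downstream.
Reverse complement of the reverse primer: CACCGCAAC. This occurs on the top strand at positions 90–98.
Amplicon spans positions 41–98: 58 bp.

58 bp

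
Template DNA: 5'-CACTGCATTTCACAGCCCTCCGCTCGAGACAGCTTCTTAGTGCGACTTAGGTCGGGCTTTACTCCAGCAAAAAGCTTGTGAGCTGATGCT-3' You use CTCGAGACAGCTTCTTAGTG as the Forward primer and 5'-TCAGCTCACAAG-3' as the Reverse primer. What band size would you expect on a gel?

64 bp

Forward primer CTCGAGACAGCTTCTTAGTG is found on the top strand at positions 23–42.
Reverse complement of the reverse primer: CTTGTGAGCTGA. This occurs on the top strand at positions 75–86.
The product runs from position 23 to position 86, so its length is 86 − 23 + 1 = 64 bp.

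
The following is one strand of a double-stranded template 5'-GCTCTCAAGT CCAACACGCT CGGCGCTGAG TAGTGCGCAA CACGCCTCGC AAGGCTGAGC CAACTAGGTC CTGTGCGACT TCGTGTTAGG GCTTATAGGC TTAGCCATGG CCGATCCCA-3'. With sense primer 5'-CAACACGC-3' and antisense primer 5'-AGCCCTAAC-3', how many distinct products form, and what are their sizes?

Two products: 82 bp, 56 bp

The forward primer CAACACGC matches the top strand at positions 12–19, 38–45.
The reverse primer's reverse complement is GTTAGGGCT, matching at positions 85–93.
Each forward site pairs with the reverse site to give a product ending at position 93: sizes 82, 56 bp.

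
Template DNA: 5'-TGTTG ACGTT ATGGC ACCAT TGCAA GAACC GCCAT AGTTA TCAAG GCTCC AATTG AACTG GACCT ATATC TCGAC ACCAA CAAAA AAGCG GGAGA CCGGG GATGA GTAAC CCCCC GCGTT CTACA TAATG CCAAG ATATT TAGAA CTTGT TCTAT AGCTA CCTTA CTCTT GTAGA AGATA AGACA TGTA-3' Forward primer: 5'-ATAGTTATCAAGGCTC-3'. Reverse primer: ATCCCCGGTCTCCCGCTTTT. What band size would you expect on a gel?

The forward primer matches the template at positions 34–49.
Taking the reverse complement of ATCCCCGGTCTCCCGCTTTT gives AAAAGCGGGAGACCGGGGAT, found at positions 84–103 on the template; the primer anneals here to the top strand with its 3' end pointing upstream.
Amplicon spans positions 34–103: 70 bp.

70 bp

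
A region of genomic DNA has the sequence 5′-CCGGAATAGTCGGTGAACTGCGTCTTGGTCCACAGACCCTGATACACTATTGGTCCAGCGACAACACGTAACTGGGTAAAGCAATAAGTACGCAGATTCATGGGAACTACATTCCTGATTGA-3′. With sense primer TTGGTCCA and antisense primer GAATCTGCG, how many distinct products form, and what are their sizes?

Two products: 75 bp, 50 bp

The forward primer TTGGTCCA matches the top strand at positions 25–32, 50–57.
The reverse primer's reverse complement is CGCAGATTC, matching at positions 91–99.
Each forward site pairs with the reverse site to give a product ending at position 99: sizes 75, 50 bp.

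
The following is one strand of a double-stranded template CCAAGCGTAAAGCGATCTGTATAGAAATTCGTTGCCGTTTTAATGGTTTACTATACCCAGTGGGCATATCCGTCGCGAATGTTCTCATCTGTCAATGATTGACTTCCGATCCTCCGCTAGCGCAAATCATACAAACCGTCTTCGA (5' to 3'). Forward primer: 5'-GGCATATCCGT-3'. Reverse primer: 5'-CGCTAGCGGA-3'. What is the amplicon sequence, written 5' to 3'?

The forward primer matches the template at positions 63–73.
Reverse complement of the reverse primer: TCCGCTAGCG. This occurs on the top strand at positions 113–122.
The product is the template from position 63 through 122 (60 bp).

5'-GGCATATCCGTCGCGAATGTTCTCATCTGTCAATGATTGACTTCCGATCCTCCGCTAGCG-3'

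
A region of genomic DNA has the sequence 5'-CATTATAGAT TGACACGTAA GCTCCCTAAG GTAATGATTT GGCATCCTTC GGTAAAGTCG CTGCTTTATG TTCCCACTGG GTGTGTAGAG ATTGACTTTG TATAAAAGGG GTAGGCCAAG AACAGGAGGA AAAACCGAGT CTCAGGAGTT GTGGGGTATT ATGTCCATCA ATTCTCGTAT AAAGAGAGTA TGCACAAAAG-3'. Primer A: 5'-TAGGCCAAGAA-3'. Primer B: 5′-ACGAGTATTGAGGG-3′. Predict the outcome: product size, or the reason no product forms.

Primer B (ACGAGTATTGAGGG) does not match the top strand, and its reverse complement CCCTCAATACTCGT does not match either.
With no annealing site for primer B, no amplification occurs.

No product — primer B has no binding site in the template.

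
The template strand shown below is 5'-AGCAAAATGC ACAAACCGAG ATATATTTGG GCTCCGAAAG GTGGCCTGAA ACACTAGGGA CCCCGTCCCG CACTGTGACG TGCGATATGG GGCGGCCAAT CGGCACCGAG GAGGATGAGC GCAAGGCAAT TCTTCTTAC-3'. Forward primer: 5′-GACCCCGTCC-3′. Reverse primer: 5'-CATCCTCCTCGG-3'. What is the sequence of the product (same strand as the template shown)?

5'-GACCCCGTCCCGCACTGTGACGTGCGATATGGGGCGGCCAATCGGCACCGAGGAGGATG-3'

Forward primer GACCCCGTCC is found on the top strand at positions 59–68.
The reverse primer's reverse complement is CCGAGGAGGATG, which matches the template at positions 106–117.
The product is the template from position 59 through 117 (59 bp).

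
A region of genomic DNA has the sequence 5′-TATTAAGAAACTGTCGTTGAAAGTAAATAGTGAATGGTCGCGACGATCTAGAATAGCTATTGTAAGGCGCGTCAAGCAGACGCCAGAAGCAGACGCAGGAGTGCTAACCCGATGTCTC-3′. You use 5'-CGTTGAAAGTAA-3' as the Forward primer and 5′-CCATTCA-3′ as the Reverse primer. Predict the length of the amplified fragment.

The forward primer matches the template at positions 15–26.
Reverse complement of the reverse primer: TGAATGG. This occurs on the top strand at positions 31–37.
Amplicon spans positions 15–37: 23 bp.

23 bp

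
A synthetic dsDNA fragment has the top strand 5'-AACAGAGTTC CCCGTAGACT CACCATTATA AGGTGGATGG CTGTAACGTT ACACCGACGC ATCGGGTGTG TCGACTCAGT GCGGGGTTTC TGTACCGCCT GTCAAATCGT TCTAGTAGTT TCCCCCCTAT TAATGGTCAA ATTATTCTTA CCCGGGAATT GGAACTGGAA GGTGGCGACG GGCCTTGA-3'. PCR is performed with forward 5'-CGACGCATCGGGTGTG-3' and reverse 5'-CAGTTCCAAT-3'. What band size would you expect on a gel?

Forward primer CGACGCATCGGGTGTG is found on the top strand at positions 55–70.
Reverse complement of the reverse primer: ATTGGAACTG. This occurs on the top strand at positions 158–167.
Product length = (reverse-primer end) − (forward-primer start) + 1 = 167 − 55 + 1 = 113 bp.

113 bp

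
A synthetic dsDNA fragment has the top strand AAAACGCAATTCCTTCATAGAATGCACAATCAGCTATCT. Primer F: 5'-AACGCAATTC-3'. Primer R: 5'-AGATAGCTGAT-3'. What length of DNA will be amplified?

Forward primer AACGCAATTC is found on the top strand at positions 3–12.
Reverse complement of the reverse primer: ATCAGCTATCT. This occurs on the top strand at positions 29–39.
Product length = (reverse-primer end) − (forward-primer start) + 1 = 39 − 3 + 1 = 37 bp.

37 bp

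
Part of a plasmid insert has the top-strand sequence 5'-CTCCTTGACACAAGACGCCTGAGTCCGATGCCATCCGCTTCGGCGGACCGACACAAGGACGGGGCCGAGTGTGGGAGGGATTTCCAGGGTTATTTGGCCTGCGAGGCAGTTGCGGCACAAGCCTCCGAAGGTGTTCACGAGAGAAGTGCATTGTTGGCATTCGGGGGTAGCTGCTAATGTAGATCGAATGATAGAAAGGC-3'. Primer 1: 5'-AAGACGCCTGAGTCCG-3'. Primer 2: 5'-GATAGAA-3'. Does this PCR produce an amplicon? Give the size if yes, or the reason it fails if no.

No product — both primers anneal to the same strand and extend in the same direction.

Primer 1 (AAGACGCCTGAGTCCG) matches the top strand at positions 12–27 (3' end points downstream).
Primer 2 (GATAGAA) also matches the top strand directly, at positions 190–196 — its reverse complement TTCTATC is not present.
Both primers anneal to the bottom strand with 3' ends pointing the same way, so neither can prime synthesis back toward the other.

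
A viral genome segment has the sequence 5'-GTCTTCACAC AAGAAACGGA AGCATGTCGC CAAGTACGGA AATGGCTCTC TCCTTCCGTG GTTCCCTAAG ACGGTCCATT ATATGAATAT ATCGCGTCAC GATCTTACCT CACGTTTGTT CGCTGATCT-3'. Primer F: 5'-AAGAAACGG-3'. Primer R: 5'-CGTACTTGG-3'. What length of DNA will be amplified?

The forward primer matches the template at positions 11–19.
The reverse primer's reverse complement is CCAAGTACG, which matches the template at positions 30–38.
Amplicon spans positions 11–38: 28 bp.

28 bp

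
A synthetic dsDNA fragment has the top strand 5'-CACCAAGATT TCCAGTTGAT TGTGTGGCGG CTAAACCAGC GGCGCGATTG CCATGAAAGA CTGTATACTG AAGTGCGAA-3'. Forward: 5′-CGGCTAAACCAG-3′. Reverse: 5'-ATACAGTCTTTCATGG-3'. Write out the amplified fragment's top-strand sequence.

Scanning the template, CGGCTAAACCAG occurs at positions 28–39; this primer anneals to the bottom strand there with its 3' end pointing downstream.
Reverse complement of the reverse primer: CCATGAAAGACTGTAT. This occurs on the top strand at positions 51–66.
The product is the template from position 28 through 66 (39 bp).

5'-CGGCTAAACCAGCGGCGCGATTGCCATGAAAGACTGTAT-3'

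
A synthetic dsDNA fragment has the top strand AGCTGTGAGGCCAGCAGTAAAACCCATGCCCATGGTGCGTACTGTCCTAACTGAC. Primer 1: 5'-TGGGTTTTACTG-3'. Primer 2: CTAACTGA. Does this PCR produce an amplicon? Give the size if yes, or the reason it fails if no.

No product — the primers' 3' ends point away from each other.

Primer 1 (TGGGTTTTACTG) has reverse complement CAGTAAAACCCA, which matches the top strand at positions 15–26; primer 1 anneals to the top strand there with its 3' end pointing upstream toward position 15.
Primer 2 (CTAACTGA) matches the top strand directly at positions 47–54; it anneals to the bottom strand with its 3' end pointing downstream toward position 54.
The 3' ends diverge (primer 1 extends toward position 1, primer 2 toward position 55), so the primers never converge on a shared product.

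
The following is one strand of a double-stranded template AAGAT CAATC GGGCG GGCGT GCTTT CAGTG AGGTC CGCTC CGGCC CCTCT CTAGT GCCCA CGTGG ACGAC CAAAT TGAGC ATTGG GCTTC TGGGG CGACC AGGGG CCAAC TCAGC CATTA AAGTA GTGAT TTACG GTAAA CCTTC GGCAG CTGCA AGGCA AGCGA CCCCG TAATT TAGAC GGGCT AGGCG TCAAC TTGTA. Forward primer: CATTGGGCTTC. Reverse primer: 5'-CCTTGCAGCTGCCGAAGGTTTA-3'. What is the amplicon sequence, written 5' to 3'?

5'-CATTGGGCTTCTGGGGCGACCAGGGGCCAACTCAGCCATTAAAGTAGTGATTTACGGTAAACCTTCGGCAGCTGCAAGG-3'

Forward primer CATTGGGCTTC is found on the top strand at positions 80–90.
The reverse primer's reverse complement is TAAACCTTCGGCAGCTGCAAGG, which matches the template at positions 137–158.
The product is the template from position 80 through 158 (79 bp).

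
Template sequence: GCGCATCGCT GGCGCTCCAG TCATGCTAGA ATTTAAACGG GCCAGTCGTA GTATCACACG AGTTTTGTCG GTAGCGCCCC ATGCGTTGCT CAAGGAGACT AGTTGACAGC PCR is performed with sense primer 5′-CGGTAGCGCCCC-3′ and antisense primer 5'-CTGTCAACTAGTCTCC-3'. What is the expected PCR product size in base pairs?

41 bp

Scanning the template, CGGTAGCGCCCC occurs at positions 69–80; this primer anneals to the bottom strand there with its 3' end pointing downstream.
Reverse complement of the reverse primer: GGAGACTAGTTGACAG. This occurs on the top strand at positions 94–109.
The product runs from position 69 to position 109, so its length is 109 − 69 + 1 = 41 bp.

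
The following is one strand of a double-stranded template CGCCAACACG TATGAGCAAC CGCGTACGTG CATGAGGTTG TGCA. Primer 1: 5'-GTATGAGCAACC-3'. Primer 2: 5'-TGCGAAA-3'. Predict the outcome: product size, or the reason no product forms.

Primer 2 (TGCGAAA) does not match the top strand, and its reverse complement TTTCGCA does not match either.
With no annealing site for primer 2, no amplification occurs.

No product — primer 2 has no binding site in the template.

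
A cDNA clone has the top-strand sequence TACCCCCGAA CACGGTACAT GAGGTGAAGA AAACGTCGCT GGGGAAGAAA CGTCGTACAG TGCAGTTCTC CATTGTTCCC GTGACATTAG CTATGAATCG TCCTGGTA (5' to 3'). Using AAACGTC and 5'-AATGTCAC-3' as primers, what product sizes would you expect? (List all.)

The forward primer AAACGTC matches the top strand at positions 31–37, 48–54.
The reverse primer's reverse complement is GTGACATT, matching at positions 81–88.
Each forward site pairs with the reverse site to give a product ending at position 88: sizes 58, 41 bp.

58 bp, 41 bp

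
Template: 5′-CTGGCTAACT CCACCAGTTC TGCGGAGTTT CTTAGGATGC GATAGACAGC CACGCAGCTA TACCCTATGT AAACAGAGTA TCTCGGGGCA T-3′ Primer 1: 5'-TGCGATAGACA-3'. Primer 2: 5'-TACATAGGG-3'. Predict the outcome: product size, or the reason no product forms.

Primer 1 (TGCGATAGACA) matches the top strand at positions 38–48; it acts as a forward primer.
Primer 2's reverse complement is CCCTATGTA, matching the top strand at positions 63–71; it acts as a reverse primer.
The 3' ends face each other across positions 38–71, giving a 34 bp product.

Yes — a 34 bp product.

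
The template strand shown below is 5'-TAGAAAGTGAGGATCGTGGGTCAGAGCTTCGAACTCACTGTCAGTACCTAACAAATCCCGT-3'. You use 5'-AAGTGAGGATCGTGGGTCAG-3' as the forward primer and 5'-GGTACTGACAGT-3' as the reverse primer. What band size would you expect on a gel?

The forward primer matches the template at positions 5–24.
Reverse complement of the reverse primer: ACTGTCAGTACC. This occurs on the top strand at positions 37–48.
The product runs from position 5 to position 48, so its length is 48 − 5 + 1 = 44 bp.

44 bp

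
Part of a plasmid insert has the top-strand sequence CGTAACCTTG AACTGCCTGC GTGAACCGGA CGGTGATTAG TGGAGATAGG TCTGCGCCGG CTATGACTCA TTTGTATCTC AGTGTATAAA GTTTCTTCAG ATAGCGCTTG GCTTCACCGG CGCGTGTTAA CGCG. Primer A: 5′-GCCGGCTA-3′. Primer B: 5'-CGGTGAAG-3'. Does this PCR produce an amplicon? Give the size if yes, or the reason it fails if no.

Primer A (GCCGGCTA) matches the top strand at positions 56–63; it acts as a forward primer.
Primer B's reverse complement is CTTCACCG, matching the top strand at positions 112–119; it acts as a reverse primer.
The 3' ends face each other across positions 56–119, giving a 64 bp product.

Yes — a 64 bp product.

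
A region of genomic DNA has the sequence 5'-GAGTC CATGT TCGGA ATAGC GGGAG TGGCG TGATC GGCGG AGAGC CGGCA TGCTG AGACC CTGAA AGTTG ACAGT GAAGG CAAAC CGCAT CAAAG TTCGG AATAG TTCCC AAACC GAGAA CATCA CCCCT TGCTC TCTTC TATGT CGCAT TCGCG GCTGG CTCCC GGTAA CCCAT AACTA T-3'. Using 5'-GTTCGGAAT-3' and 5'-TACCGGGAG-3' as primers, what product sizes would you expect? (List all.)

The forward primer GTTCGGAAT matches the top strand at positions 9–17, 95–103.
The reverse primer's reverse complement is CTCCCGGTA, matching at positions 161–169.
Each forward site pairs with the reverse site to give a product ending at position 169: sizes 161, 75 bp.

161 bp, 75 bp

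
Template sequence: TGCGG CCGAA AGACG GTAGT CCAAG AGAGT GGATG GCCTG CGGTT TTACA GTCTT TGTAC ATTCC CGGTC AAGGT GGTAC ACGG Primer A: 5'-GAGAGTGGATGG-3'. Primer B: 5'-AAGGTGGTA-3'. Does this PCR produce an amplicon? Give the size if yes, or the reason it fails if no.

Primer A (GAGAGTGGATGG) matches the top strand at positions 25–36 (3' end points downstream).
Primer B (AAGGTGGTA) also matches the top strand directly, at positions 71–79 — its reverse complement TACCACCTT is not present.
Both primers anneal to the bottom strand with 3' ends pointing the same way, so neither can prime synthesis back toward the other.

No product — both primers anneal to the same strand and extend in the same direction.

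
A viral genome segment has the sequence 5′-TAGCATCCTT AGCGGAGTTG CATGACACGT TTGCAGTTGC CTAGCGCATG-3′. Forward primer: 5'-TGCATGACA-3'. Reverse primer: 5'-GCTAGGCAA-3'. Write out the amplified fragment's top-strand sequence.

5'-TGCATGACACGTTTGCAGTTGCCTAGC-3'

Scanning the template, TGCATGACA occurs at positions 19–27; this primer anneals to the bottom strand there with its 3' end pointing downstream.
Reverse complement of the reverse primer: TTGCCTAGC. This occurs on the top strand at positions 37–45.
The product is the template from position 19 through 45 (27 bp).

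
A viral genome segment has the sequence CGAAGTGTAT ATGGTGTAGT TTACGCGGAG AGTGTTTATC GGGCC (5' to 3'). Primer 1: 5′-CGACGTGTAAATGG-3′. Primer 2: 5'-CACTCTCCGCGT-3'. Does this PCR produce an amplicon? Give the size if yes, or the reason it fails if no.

Primer 1 (CGACGTGTAAATGG) does not match the top strand, and its reverse complement CCATTTACACGTCG does not match either.
With no annealing site for primer 1, no amplification occurs.

No product — primer 1 has no binding site in the template.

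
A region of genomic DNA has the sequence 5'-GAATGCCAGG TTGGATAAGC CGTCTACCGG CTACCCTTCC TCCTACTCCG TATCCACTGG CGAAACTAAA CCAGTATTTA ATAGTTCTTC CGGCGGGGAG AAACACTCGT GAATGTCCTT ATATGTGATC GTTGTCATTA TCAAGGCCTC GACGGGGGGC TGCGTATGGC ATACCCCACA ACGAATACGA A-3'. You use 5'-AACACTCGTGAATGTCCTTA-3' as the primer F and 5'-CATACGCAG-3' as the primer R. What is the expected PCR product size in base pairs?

67 bp

The forward primer matches the template at positions 102–121.
The reverse primer's reverse complement is CTGCGTATG, which matches the template at positions 160–168.
Amplicon spans positions 102–168: 67 bp.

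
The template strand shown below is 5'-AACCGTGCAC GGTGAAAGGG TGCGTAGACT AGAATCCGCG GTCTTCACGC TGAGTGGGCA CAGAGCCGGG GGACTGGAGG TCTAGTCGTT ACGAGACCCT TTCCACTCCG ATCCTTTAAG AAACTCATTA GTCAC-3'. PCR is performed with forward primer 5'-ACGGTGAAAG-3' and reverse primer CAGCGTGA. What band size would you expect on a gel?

Forward primer ACGGTGAAAG is found on the top strand at positions 9–18.
The reverse primer's reverse complement is TCACGCTG, which matches the template at positions 45–52.
Amplicon spans positions 9–52: 44 bp.

44 bp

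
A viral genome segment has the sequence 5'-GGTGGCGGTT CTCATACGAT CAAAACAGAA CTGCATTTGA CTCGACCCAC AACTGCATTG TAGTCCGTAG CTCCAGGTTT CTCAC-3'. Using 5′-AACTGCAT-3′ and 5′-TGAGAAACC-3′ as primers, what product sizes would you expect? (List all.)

The forward primer AACTGCAT matches the top strand at positions 29–36, 51–58.
The reverse primer's reverse complement is GGTTTCTCA, matching at positions 76–84.
Each forward site pairs with the reverse site to give a product ending at position 84: sizes 56, 34 bp.

56 bp, 34 bp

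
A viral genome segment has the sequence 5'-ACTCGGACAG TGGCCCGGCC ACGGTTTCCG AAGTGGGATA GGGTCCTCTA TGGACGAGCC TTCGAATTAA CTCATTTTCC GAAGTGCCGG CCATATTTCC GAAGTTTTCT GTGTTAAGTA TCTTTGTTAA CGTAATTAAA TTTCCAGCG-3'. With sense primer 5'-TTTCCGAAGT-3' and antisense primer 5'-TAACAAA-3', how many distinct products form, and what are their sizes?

The forward primer TTTCCGAAGT matches the top strand at positions 25–34, 76–85, 96–105.
The reverse primer's reverse complement is TTTGTTA, matching at positions 123–129.
Each forward site pairs with the reverse site to give a product ending at position 129: sizes 105, 54, 34 bp.

Three products: 105 bp, 54 bp, 34 bp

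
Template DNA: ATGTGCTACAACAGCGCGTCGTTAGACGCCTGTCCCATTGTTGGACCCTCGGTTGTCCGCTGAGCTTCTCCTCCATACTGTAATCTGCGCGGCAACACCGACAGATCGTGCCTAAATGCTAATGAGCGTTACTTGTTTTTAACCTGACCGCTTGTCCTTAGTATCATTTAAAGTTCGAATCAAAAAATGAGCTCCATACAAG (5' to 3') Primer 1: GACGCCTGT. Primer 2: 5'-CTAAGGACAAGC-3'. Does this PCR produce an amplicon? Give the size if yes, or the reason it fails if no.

Yes — a 137 bp product.

Primer 1 (GACGCCTGT) matches the top strand at positions 25–33; it acts as a forward primer.
Primer 2's reverse complement is GCTTGTCCTTAG, matching the top strand at positions 150–161; it acts as a reverse primer.
The 3' ends face each other across positions 25–161, giving a 137 bp product.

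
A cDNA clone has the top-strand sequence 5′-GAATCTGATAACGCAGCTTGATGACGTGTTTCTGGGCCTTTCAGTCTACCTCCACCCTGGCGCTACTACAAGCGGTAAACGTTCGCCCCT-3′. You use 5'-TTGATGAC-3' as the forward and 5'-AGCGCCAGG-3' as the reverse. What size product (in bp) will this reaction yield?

47 bp

Scanning the template, TTGATGAC occurs at positions 18–25; this primer anneals to the bottom strand there with its 3' end pointing downstream.
The reverse primer's reverse complement is CCTGGCGCT, which matches the template at positions 56–64.
Amplicon spans positions 18–64: 47 bp.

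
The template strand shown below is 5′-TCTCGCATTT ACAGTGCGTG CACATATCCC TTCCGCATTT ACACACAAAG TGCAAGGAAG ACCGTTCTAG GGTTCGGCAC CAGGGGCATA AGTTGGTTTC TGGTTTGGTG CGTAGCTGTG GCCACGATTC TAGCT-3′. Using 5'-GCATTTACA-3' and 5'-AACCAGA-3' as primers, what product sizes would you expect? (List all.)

The forward primer GCATTTACA matches the top strand at positions 5–13, 35–43.
The reverse primer's reverse complement is TCTGGTT, matching at positions 99–105.
Each forward site pairs with the reverse site to give a product ending at position 105: sizes 101, 71 bp.

101 bp, 71 bp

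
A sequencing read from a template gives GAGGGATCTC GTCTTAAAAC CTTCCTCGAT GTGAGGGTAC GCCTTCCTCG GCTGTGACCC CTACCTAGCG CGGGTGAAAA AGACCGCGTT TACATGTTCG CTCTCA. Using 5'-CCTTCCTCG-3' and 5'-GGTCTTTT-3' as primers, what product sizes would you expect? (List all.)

66 bp, 44 bp

The forward primer CCTTCCTCG matches the top strand at positions 20–28, 42–50.
The reverse primer's reverse complement is AAAAGACC, matching at positions 78–85.
Each forward site pairs with the reverse site to give a product ending at position 85: sizes 66, 44 bp.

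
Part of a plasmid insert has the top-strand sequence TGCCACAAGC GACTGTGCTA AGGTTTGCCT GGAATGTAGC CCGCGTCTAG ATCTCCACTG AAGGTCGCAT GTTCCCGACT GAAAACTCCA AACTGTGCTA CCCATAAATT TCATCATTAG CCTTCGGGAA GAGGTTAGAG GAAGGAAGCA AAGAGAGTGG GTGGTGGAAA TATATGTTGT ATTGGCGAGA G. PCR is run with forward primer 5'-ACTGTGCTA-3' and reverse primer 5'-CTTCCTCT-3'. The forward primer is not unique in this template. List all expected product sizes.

The forward primer ACTGTGCTA matches the top strand at positions 12–20, 92–100.
The reverse primer's reverse complement is AGAGGAAG, matching at positions 137–144.
Each forward site pairs with the reverse site to give a product ending at position 144: sizes 133, 53 bp.

133 bp, 53 bp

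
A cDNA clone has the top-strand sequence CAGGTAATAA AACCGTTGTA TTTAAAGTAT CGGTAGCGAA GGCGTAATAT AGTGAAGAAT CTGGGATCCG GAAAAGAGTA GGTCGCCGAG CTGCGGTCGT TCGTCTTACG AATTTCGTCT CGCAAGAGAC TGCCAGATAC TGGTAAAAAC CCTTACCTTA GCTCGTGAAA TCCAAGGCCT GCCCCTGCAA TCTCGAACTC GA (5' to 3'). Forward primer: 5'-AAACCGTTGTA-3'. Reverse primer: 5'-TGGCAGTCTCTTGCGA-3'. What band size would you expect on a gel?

126 bp

Scanning the template, AAACCGTTGTA occurs at positions 10–20; this primer anneals to the bottom strand there with its 3' end pointing downstream.
Taking the reverse complement of TGGCAGTCTCTTGCGA gives TCGCAAGAGACTGCCA, found at positions 120–135 on the template; the primer anneals here to the top strand with its 3' end pointing upstream.
Amplicon spans positions 10–135: 126 bp.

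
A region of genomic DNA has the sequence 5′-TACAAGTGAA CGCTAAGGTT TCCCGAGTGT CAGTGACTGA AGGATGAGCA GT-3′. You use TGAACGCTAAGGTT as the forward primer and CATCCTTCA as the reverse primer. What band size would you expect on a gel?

40 bp

Scanning the template, TGAACGCTAAGGTT occurs at positions 7–20; this primer anneals to the bottom strand there with its 3' end pointing downstream.
Reverse complement of the reverse primer: TGAAGGATG. This occurs on the top strand at positions 38–46.
The product runs from position 7 to position 46, so its length is 46 − 7 + 1 = 40 bp.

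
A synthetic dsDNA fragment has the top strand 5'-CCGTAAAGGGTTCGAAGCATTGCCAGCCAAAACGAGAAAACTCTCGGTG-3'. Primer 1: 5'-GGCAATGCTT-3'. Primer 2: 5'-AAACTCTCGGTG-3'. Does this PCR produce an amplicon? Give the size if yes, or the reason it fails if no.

No product — the primers' 3' ends point away from each other.

Primer 1 (GGCAATGCTT) has reverse complement AAGCATTGCC, which matches the top strand at positions 15–24; primer 1 anneals to the top strand there with its 3' end pointing upstream toward position 15.
Primer 2 (AAACTCTCGGTG) matches the top strand directly at positions 38–49; it anneals to the bottom strand with its 3' end pointing downstream toward position 49.
The 3' ends diverge (primer 1 extends toward position 1, primer 2 toward position 49), so the primers never converge on a shared product.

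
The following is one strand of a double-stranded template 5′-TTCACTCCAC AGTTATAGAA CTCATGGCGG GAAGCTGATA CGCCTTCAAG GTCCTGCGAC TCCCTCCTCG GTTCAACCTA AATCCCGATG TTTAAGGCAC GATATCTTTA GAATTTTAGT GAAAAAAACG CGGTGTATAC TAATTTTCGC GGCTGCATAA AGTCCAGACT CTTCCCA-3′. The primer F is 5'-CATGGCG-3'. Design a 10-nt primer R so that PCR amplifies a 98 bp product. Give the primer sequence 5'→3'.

5'-ACTAAAATTC-3'

The forward primer binds at positions 23–29, so a 98 bp product ends at position 23 + 98 − 1 = 120.
The reverse primer anneals to the top strand over positions 111–120, i.e. to GAATTTTAGT.
Its sequence written 5'→3' is the reverse complement: ACTAAAATTC.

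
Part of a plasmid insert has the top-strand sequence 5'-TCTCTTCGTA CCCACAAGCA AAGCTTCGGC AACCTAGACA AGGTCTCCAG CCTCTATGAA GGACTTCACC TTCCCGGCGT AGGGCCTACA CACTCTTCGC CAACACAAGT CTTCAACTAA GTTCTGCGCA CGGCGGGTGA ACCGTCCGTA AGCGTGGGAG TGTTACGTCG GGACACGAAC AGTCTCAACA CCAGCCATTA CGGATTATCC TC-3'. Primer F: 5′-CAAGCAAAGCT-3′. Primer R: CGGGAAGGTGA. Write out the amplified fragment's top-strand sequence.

5'-CAAGCAAAGCTTCGGCAACCTAGACAAGGTCTCCAGCCTCTATGAAGGACTTCACCTTCCCG-3'

Scanning the template, CAAGCAAAGCT occurs at positions 15–25; this primer anneals to the bottom strand there with its 3' end pointing downstream.
The reverse primer's reverse complement is TCACCTTCCCG, which matches the template at positions 66–76.
The product is the template from position 15 through 76 (62 bp).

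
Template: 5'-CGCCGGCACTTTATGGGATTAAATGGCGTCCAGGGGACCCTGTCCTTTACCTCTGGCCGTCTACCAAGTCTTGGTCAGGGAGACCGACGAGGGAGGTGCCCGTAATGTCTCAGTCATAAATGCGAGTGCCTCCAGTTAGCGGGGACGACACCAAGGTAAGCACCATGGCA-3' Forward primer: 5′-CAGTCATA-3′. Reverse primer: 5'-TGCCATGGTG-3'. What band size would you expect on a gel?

Forward primer CAGTCATA is found on the top strand at positions 111–118.
Taking the reverse complement of TGCCATGGTG gives CACCATGGCA, found at positions 161–170 on the template; the primer anneals here to the top strand with its 3' end pointing upstream.
Amplicon spans positions 111–170: 60 bp.

60 bp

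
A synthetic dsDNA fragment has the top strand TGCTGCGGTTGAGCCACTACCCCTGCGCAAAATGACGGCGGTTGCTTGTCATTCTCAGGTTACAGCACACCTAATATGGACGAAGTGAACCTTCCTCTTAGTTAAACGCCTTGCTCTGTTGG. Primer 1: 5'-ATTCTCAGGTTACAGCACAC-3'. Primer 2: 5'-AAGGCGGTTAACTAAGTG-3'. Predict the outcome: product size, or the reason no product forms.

Primer 2 (AAGGCGGTTAACTAAGTG) does not match the top strand, and its reverse complement CACTTAGTTAACCGCCTT does not match either.
With no annealing site for primer 2, no amplification occurs.

No product — primer 2 has no binding site in the template.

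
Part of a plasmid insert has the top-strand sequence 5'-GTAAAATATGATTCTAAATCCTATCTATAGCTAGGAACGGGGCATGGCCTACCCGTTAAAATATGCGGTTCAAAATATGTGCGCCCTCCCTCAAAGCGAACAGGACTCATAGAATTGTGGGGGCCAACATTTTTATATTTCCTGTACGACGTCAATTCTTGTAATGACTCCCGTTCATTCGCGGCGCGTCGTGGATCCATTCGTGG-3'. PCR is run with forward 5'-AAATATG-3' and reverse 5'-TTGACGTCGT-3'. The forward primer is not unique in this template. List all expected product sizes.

The forward primer AAATATG matches the top strand at positions 4–10, 59–65, 73–79.
The reverse primer's reverse complement is ACGACGTCAA, matching at positions 146–155.
Each forward site pairs with the reverse site to give a product ending at position 155: sizes 152, 97, 83 bp.

152 bp, 97 bp, 83 bp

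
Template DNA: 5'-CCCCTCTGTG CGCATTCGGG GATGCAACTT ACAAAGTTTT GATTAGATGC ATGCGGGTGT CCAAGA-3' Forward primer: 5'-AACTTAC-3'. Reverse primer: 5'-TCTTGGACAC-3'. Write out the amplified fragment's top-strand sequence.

5'-AACTTACAAAGTTTTGATTAGATGCATGCGGGTGTCCAAGA-3'

The forward primer matches the template at positions 26–32.
Taking the reverse complement of TCTTGGACAC gives GTGTCCAAGA, found at positions 57–66 on the template; the primer anneals here to the top strand with its 3' end pointing upstream.
The product is the template from position 26 through 66 (41 bp).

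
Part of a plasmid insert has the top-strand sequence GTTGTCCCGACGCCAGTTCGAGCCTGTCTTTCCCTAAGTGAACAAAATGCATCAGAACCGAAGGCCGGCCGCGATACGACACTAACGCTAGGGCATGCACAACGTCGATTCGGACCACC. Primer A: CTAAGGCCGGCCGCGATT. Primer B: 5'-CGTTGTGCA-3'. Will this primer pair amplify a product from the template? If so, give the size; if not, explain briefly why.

No product — primer A has no binding site in the template.

Primer A (CTAAGGCCGGCCGCGATT) does not match the top strand, and its reverse complement AATCGCGGCCGGCCTTAG does not match either.
With no annealing site for primer A, no amplification occurs.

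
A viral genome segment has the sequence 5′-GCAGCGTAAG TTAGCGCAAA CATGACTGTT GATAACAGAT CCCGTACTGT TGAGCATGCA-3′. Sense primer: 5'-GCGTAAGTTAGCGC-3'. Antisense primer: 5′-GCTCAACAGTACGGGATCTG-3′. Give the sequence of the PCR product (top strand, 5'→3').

Scanning the template, GCGTAAGTTAGCGC occurs at positions 4–17; this primer anneals to the bottom strand there with its 3' end pointing downstream.
Taking the reverse complement of GCTCAACAGTACGGGATCTG gives CAGATCCCGTACTGTTGAGC, found at positions 36–55 on the template; the primer anneals here to the top strand with its 3' end pointing upstream.
The product is the template from position 4 through 55 (52 bp).

5'-GCGTAAGTTAGCGCAAACATGACTGTTGATAACAGATCCCGTACTGTTGAGC-3'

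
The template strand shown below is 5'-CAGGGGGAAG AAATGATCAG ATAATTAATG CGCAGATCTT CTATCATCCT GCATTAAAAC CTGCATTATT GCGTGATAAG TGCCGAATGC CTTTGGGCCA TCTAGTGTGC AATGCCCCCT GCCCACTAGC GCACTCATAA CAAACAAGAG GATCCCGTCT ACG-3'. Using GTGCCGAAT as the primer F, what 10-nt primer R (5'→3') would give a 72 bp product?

5'-CCTCTTGTTT-3'

The forward primer binds at positions 80–88, so a 72 bp product ends at position 80 + 72 − 1 = 151.
The reverse primer anneals to the top strand over positions 142–151, i.e. to AAACAAGAGG.
Its sequence written 5'→3' is the reverse complement: CCTCTTGTTT.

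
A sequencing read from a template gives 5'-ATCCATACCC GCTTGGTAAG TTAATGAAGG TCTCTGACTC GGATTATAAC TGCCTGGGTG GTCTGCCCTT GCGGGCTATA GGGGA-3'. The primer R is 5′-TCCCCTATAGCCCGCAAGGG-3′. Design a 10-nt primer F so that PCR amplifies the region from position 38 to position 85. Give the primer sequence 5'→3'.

5'-CTCGGATTAT-3'

The reverse primer's reverse complement CCCTTGCGGGCTATAGGGGA matches the template at positions 66–85; the product starts at position 38.
The forward primer is identical to the top strand over positions 38–47: CTCGGATTAT.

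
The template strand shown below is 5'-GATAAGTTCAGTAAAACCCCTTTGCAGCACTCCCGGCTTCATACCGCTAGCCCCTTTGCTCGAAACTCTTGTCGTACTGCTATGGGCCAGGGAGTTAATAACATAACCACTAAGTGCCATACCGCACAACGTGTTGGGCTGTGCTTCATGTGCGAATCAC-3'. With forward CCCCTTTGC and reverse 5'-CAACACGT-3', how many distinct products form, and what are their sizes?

The forward primer CCCCTTTGC matches the top strand at positions 17–25, 51–59.
The reverse primer's reverse complement is ACGTGTTG, matching at positions 129–136.
Each forward site pairs with the reverse site to give a product ending at position 136: sizes 120, 86 bp.

Two products: 120 bp, 86 bp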